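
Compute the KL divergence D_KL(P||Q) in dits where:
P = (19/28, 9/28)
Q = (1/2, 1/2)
0.0283 dits

KL divergence: D_KL(P||Q) = Σ p(x) log(p(x)/q(x))

Computing term by term:
  x=0: 19/28 × log_10[(19/28)/(1/2)] = 19/28 × 0.1326 = 0.0900
  x=1: 9/28 × log_10[(9/28)/(1/2)] = 9/28 × -0.1919 = -0.0617

D_KL(P||Q) = 0.0283 dits

Note: KL divergence is always non-negative and equals 0 iff P = Q.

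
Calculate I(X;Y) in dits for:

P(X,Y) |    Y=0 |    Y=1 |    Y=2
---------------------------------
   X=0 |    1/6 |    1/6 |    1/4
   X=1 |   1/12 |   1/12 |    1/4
0.0062 dits

Mutual information: I(X;Y) = H(X) + H(Y) - H(X,Y)

Marginals:
P(X) = (7/12, 5/12), H(X) = 0.2950 dits
P(Y) = (1/4, 1/4, 1/2), H(Y) = 0.4515 dits

Joint entropy: H(X,Y) = 0.7403 dits

I(X;Y) = 0.2950 + 0.4515 - 0.7403 = 0.0062 dits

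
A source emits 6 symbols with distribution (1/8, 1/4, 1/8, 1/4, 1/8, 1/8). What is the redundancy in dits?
0.0256 dits

Redundancy measures how far a source is from maximum entropy:
R = H_max - H(X)

Maximum entropy for 6 symbols: H_max = log_10(6) = 0.7782 dits
Actual entropy: H(X) = 0.7526 dits
Redundancy: R = 0.7782 - 0.7526 = 0.0256 dits

This redundancy represents potential for compression: the source could be compressed by 0.0256 dits per symbol.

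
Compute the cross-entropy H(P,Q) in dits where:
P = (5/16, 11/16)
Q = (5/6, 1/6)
0.5597 dits

Cross-entropy: H(P,Q) = -Σ p(x) log q(x)

Alternatively: H(P,Q) = H(P) + D_KL(P||Q)
H(P) = 0.2697 dits
D_KL(P||Q) = 0.2900 dits

H(P,Q) = 0.2697 + 0.2900 = 0.5597 dits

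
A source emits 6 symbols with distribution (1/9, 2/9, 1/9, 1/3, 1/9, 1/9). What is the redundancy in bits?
0.1656 bits

Redundancy measures how far a source is from maximum entropy:
R = H_max - H(X)

Maximum entropy for 6 symbols: H_max = log_2(6) = 2.5850 bits
Actual entropy: H(X) = 2.4194 bits
Redundancy: R = 2.5850 - 2.4194 = 0.1656 bits

This redundancy represents potential for compression: the source could be compressed by 0.1656 bits per symbol.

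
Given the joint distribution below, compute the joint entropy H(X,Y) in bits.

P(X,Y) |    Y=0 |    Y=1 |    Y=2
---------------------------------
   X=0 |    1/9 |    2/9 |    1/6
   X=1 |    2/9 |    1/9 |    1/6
2.5305 bits

Joint entropy is H(X,Y) = -Σ_{x,y} p(x,y) log p(x,y).

Summing over all non-zero entries:
H(X,Y) = -[1/9·log_2(1/9) + 2/9·log_2(2/9) + 1/6·log_2(1/6) + 2/9·log_2(2/9) + 1/9·log_2(1/9) + 1/6·log_2(1/6)]
H(X,Y) = 2.5305 bits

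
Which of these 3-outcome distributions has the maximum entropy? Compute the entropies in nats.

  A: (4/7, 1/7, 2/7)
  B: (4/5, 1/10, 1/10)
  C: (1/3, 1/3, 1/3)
C

For a discrete distribution over n outcomes, entropy is maximized by the uniform distribution.

Computing entropies:
H(A) = 0.9557 nats
H(B) = 0.6390 nats
H(C) = 1.0986 nats

The uniform distribution (where all probabilities equal 1/3) achieves the maximum entropy of log_e(3) = 1.0986 nats.

Distribution C has the highest entropy.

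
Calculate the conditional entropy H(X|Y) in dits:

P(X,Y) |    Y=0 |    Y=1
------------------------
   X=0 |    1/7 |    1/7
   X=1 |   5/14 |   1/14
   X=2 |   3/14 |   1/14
0.4484 dits

Using the chain rule: H(X|Y) = H(X,Y) - H(Y)

First, compute H(X,Y) = 0.7082 dits

Marginal P(Y) = (5/7, 2/7)
H(Y) = 0.2598 dits

H(X|Y) = H(X,Y) - H(Y) = 0.7082 - 0.2598 = 0.4484 dits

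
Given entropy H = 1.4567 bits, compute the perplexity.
2.7448

Perplexity is 2^H (or exp(H) for natural log).

H = 1.4567 bits
Perplexity = 2^1.4567 = 2.7448

Interpretation: The model's uncertainty is equivalent to choosing uniformly among 2.7 options.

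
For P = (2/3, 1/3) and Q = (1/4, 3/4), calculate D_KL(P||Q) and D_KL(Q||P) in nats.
D_KL(P||Q) = 0.3836, D_KL(Q||P) = 0.3630

KL divergence is not symmetric: D_KL(P||Q) ≠ D_KL(Q||P) in general.

D_KL(P||Q) = 0.3836 nats
D_KL(Q||P) = 0.3630 nats

No, they are not equal!

This asymmetry is why KL divergence is not a true distance metric.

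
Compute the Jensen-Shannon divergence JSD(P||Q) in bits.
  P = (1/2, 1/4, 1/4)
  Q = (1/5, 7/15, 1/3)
0.0762 bits

Jensen-Shannon divergence is:
JSD(P||Q) = 0.5 × D_KL(P||M) + 0.5 × D_KL(Q||M)
where M = 0.5 × (P + Q) is the mixture distribution.

M = 0.5 × (1/2, 1/4, 1/4) + 0.5 × (1/5, 7/15, 1/3) = (7/20, 0.358333, 7/24)

D_KL(P||M) = 0.0718 bits
D_KL(Q||M) = 0.0806 bits

JSD(P||Q) = 0.5 × 0.0718 + 0.5 × 0.0806 = 0.0762 bits

Unlike KL divergence, JSD is symmetric and bounded: 0 ≤ JSD ≤ log(2).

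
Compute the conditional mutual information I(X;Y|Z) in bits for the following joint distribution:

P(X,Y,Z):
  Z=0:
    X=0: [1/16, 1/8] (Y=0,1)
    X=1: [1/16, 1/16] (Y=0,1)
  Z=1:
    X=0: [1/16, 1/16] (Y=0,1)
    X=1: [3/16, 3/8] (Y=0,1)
0.0148 bits

Conditional mutual information: I(X;Y|Z) = H(X|Z) + H(Y|Z) - H(X,Y|Z)

H(Z) = 0.8960
H(X,Z) = 1.6697 → H(X|Z) = 0.7737
H(Y,Z) = 1.8496 → H(Y|Z) = 0.9536
H(X,Y,Z) = 2.6085 → H(X,Y|Z) = 1.7124

I(X;Y|Z) = 0.7737 + 0.9536 - 1.7124 = 0.0148 bits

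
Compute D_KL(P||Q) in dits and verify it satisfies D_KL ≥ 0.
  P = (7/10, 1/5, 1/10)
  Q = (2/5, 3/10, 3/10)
0.0872 dits

KL divergence satisfies the Gibbs inequality: D_KL(P||Q) ≥ 0 for all distributions P, Q.

D_KL(P||Q) = Σ p(x) log(p(x)/q(x))
Term by term:
  x=0: 7/10 × log_10[(7/10)/(2/5)] = 0.1701
  x=1: 1/5 × log_10[(1/5)/(3/10)] = -0.0352
  x=2: 1/10 × log_10[(1/10)/(3/10)] = -0.0477
D_KL(P||Q) = 0.0872 dits

D_KL(P||Q) = 0.0872 ≥ 0 ✓

This non-negativity is a fundamental property: relative entropy cannot be negative because it measures how different Q is from P.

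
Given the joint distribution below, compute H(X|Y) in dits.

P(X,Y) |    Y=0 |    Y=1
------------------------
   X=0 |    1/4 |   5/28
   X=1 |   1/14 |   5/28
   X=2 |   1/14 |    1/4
0.4410 dits

Using the chain rule: H(X|Y) = H(X,Y) - H(Y)

First, compute H(X,Y) = 0.7320 dits

Marginal P(Y) = (11/28, 17/28)
H(Y) = 0.2910 dits

H(X|Y) = H(X,Y) - H(Y) = 0.7320 - 0.2910 = 0.4410 dits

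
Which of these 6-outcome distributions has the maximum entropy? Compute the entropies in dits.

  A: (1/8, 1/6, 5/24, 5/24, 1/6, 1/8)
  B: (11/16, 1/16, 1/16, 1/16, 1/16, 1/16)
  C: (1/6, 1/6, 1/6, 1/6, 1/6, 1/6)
C

For a discrete distribution over n outcomes, entropy is maximized by the uniform distribution.

Computing entropies:
H(A) = 0.7690 dits
H(B) = 0.4882 dits
H(C) = 0.7782 dits

The uniform distribution (where all probabilities equal 1/6) achieves the maximum entropy of log_10(6) = 0.7782 dits.

Distribution C has the highest entropy.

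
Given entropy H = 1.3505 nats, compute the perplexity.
3.8594

Perplexity is e^H (or exp(H) for natural log).

H = 1.3505 nats
Perplexity = e^1.3505 = 3.8594

Interpretation: The model's uncertainty is equivalent to choosing uniformly among 3.9 options.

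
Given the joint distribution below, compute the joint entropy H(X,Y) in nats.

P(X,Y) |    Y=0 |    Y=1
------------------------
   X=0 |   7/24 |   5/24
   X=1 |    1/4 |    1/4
1.3793 nats

Joint entropy is H(X,Y) = -Σ_{x,y} p(x,y) log p(x,y).

Summing over all non-zero entries:
H(X,Y) = -[7/24·log_e(7/24) + 5/24·log_e(5/24) + 1/4·log_e(1/4) + 1/4·log_e(1/4)]
H(X,Y) = 1.3793 nats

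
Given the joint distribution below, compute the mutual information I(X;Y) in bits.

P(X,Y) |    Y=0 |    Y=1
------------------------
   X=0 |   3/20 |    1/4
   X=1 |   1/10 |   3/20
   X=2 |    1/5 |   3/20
0.0234 bits

Mutual information: I(X;Y) = H(X) + H(Y) - H(X,Y)

Marginals:
P(X) = (2/5, 1/4, 7/20), H(X) = 1.5589 bits
P(Y) = (9/20, 11/20), H(Y) = 0.9928 bits

Joint entropy: H(X,Y) = 2.5282 bits

I(X;Y) = 1.5589 + 0.9928 - 2.5282 = 0.0234 bits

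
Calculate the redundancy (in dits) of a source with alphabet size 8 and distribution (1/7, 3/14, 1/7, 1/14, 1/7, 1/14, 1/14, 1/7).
0.0312 dits

Redundancy measures how far a source is from maximum entropy:
R = H_max - H(X)

Maximum entropy for 8 symbols: H_max = log_10(8) = 0.9031 dits
Actual entropy: H(X) = 0.8719 dits
Redundancy: R = 0.9031 - 0.8719 = 0.0312 dits

This redundancy represents potential for compression: the source could be compressed by 0.0312 dits per symbol.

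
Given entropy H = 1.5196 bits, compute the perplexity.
2.8671

Perplexity is 2^H (or exp(H) for natural log).

H = 1.5196 bits
Perplexity = 2^1.5196 = 2.8671

Interpretation: The model's uncertainty is equivalent to choosing uniformly among 2.9 options.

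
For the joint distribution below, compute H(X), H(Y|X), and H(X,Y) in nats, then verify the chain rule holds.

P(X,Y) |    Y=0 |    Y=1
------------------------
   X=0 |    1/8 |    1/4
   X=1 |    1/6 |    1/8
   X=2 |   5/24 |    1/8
H(X,Y) = 1.7518, H(X) = 1.0934, H(Y|X) = 0.6584 (all in nats)

Chain rule: H(X,Y) = H(X) + H(Y|X)

Left side — joint entropy directly:
H(X,Y) = -Σ p(x,y) log p(x,y) = 1.7518 nats

Right side — compute H(Y|X) from the conditional distributions:
P(X) = (3/8, 7/24, 1/3), so H(X) = 1.0934 nats
H(Y|X) = Σ_x P(X=x) · H(Y|X=x):
  P(Y|X=0) = (1/3, 2/3), H(Y|X=0) = 0.6365, weight P(X=0) = 3/8
  P(Y|X=1) = (4/7, 3/7), H(Y|X=1) = 0.6829, weight P(X=1) = 7/24
  P(Y|X=2) = (5/8, 3/8), H(Y|X=2) = 0.6616, weight P(X=2) = 1/3
H(Y|X) = 0.6584 nats

H(X) + H(Y|X) = 1.0934 + 0.6584 = 1.7518 nats

Both sides equal 1.7518 nats. ✓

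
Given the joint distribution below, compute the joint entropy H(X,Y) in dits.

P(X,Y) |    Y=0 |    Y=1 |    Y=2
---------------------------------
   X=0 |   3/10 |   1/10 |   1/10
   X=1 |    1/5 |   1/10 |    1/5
0.7365 dits

Joint entropy is H(X,Y) = -Σ_{x,y} p(x,y) log p(x,y).

Summing over all non-zero entries:
H(X,Y) = -[3/10·log_10(3/10) + 1/10·log_10(1/10) + 1/10·log_10(1/10) + 1/5·log_10(1/5) + 1/10·log_10(1/10) + 1/5·log_10(1/5)]
H(X,Y) = 0.7365 dits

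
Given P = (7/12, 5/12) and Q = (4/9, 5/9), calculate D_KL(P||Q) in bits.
0.0559 bits

KL divergence: D_KL(P||Q) = Σ p(x) log(p(x)/q(x))

Computing term by term:
  x=0: 7/12 × log_2[(7/12)/(4/9)] = 7/12 × 0.3923 = 0.2289
  x=1: 5/12 × log_2[(5/12)/(5/9)] = 5/12 × -0.4150 = -0.1729

D_KL(P||Q) = 0.0559 bits

Note: KL divergence is always non-negative and equals 0 iff P = Q.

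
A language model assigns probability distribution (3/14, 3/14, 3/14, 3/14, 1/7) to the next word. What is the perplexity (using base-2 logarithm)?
4.9450

Perplexity is 2^H (or exp(H) for natural log).

First, H = -Σ p log p = 2.3060 bits
Perplexity = 2^2.3060 = 4.9450

Interpretation: The model's uncertainty is equivalent to choosing uniformly among 4.9 options.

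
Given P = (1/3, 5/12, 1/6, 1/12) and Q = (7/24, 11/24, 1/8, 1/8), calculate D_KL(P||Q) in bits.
0.0273 bits

KL divergence: D_KL(P||Q) = Σ p(x) log(p(x)/q(x))

Computing term by term:
  x=0: 1/3 × log_2[(1/3)/(7/24)] = 1/3 × 0.1926 = 0.0642
  x=1: 5/12 × log_2[(5/12)/(11/24)] = 5/12 × -0.1375 = -0.0573
  x=2: 1/6 × log_2[(1/6)/(1/8)] = 1/6 × 0.4150 = 0.0692
  x=3: 1/12 × log_2[(1/12)/(1/8)] = 1/12 × -0.5850 = -0.0487

D_KL(P||Q) = 0.0273 bits

Note: KL divergence is always non-negative and equals 0 iff P = Q.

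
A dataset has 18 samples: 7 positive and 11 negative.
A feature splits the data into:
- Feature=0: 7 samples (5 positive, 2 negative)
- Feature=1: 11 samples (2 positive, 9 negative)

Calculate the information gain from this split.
0.2104 bits

Information Gain = H(Y) - H(Y|Feature)

Before split:
P(positive) = 7/18 = 0.3889
H(Y) = 0.9641 bits

After split:
Feature=0: H = 0.8631 bits (weight = 7/18)
Feature=1: H = 0.6840 bits (weight = 11/18)
H(Y|Feature) = (7/18)×0.8631 + (11/18)×0.6840 = 0.7537 bits

Information Gain = 0.9641 - 0.7537 = 0.2104 bits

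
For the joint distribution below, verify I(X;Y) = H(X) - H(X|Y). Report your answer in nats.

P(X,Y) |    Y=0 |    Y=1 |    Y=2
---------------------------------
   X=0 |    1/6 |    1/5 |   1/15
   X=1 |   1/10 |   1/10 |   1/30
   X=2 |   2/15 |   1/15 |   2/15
I(X;Y) = 0.0493 nats

Mutual information has multiple equivalent forms:
- I(X;Y) = H(X) - H(X|Y)
- I(X;Y) = H(Y) - H(Y|X)
- I(X;Y) = H(X) + H(Y) - H(X,Y)

Computing all quantities:
H(X) = 1.0681, H(Y) = 1.0740, H(X,Y) = 2.0928
H(X|Y) = 1.0188, H(Y|X) = 1.0246

Verification:
H(X) - H(X|Y) = 1.0681 - 1.0188 = 0.0493
H(Y) - H(Y|X) = 1.0740 - 1.0246 = 0.0493
H(X) + H(Y) - H(X,Y) = 1.0681 + 1.0740 - 2.0928 = 0.0493

All forms give I(X;Y) = 0.0493 nats. ✓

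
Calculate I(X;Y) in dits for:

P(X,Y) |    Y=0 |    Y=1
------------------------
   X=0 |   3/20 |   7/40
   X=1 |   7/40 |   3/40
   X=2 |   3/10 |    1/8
0.0118 dits

Mutual information: I(X;Y) = H(X) + H(Y) - H(X,Y)

Marginals:
P(X) = (13/40, 1/4, 17/40), H(X) = 0.4671 dits
P(Y) = (5/8, 3/8), H(Y) = 0.2873 dits

Joint entropy: H(X,Y) = 0.7426 dits

I(X;Y) = 0.4671 + 0.2873 - 0.7426 = 0.0118 dits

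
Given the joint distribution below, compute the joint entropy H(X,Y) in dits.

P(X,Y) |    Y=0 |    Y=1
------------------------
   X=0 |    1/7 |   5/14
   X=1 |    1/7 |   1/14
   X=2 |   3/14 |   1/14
0.7082 dits

Joint entropy is H(X,Y) = -Σ_{x,y} p(x,y) log p(x,y).

Summing over all non-zero entries:
H(X,Y) = -[1/7·log_10(1/7) + 5/14·log_10(5/14) + 1/7·log_10(1/7) + 1/14·log_10(1/14) + 3/14·log_10(3/14) + 1/14·log_10(1/14)]
H(X,Y) = 0.7082 dits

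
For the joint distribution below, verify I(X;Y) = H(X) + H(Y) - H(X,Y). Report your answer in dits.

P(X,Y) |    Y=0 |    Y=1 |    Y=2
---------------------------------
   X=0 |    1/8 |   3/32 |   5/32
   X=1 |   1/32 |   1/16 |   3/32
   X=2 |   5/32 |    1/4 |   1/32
I(X;Y) = 0.0474 dits

Mutual information has multiple equivalent forms:
- I(X;Y) = H(X) - H(X|Y)
- I(X;Y) = H(Y) - H(Y|X)
- I(X;Y) = H(X) + H(Y) - H(X,Y)

Computing all quantities:
H(X) = 0.4531, H(Y) = 0.4717, H(X,Y) = 0.8774
H(X|Y) = 0.4057, H(Y|X) = 0.4243

Verification:
H(X) - H(X|Y) = 0.4531 - 0.4057 = 0.0474
H(Y) - H(Y|X) = 0.4717 - 0.4243 = 0.0474
H(X) + H(Y) - H(X,Y) = 0.4531 + 0.4717 - 0.8774 = 0.0474

All forms give I(X;Y) = 0.0474 dits. ✓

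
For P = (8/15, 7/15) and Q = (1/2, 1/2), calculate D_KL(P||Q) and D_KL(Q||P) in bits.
D_KL(P||Q) = 0.0032, D_KL(Q||P) = 0.0032

KL divergence is not symmetric: D_KL(P||Q) ≠ D_KL(Q||P) in general.

D_KL(P||Q) = 0.0032 bits
D_KL(Q||P) = 0.0032 bits

In this case they happen to be equal (to 4 decimal places).

This asymmetry is why KL divergence is not a true distance metric.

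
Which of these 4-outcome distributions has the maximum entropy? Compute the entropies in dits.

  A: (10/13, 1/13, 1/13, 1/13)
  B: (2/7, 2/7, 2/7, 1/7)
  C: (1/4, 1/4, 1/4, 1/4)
C

For a discrete distribution over n outcomes, entropy is maximized by the uniform distribution.

Computing entropies:
H(A) = 0.3447 dits
H(B) = 0.5871 dits
H(C) = 0.6021 dits

The uniform distribution (where all probabilities equal 1/4) achieves the maximum entropy of log_10(4) = 0.6021 dits.

Distribution C has the highest entropy.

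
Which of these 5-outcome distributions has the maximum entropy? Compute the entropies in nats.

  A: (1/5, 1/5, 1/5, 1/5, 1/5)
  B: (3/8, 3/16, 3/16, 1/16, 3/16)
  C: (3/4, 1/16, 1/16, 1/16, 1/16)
A

For a discrete distribution over n outcomes, entropy is maximized by the uniform distribution.

Computing entropies:
H(A) = 1.6094 nats
H(B) = 1.4827 nats
H(C) = 0.9089 nats

The uniform distribution (where all probabilities equal 1/5) achieves the maximum entropy of log_e(5) = 1.6094 nats.

Distribution A has the highest entropy.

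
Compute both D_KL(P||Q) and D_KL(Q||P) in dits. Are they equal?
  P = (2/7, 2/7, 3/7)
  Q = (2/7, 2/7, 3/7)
D_KL(P||Q) = 0.0000, D_KL(Q||P) = 0.0000

KL divergence is not symmetric: D_KL(P||Q) ≠ D_KL(Q||P) in general.

D_KL(P||Q) = 0.0000 dits
D_KL(Q||P) = 0.0000 dits

In this case they happen to be equal (to 4 decimal places).

This asymmetry is why KL divergence is not a true distance metric.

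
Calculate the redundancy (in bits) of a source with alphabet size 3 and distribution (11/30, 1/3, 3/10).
0.0048 bits

Redundancy measures how far a source is from maximum entropy:
R = H_max - H(X)

Maximum entropy for 3 symbols: H_max = log_2(3) = 1.5850 bits
Actual entropy: H(X) = 1.5801 bits
Redundancy: R = 1.5850 - 1.5801 = 0.0048 bits

This redundancy represents potential for compression: the source could be compressed by 0.0048 bits per symbol.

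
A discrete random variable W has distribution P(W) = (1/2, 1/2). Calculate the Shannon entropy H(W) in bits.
1.0000 bits

Shannon entropy is H(X) = -Σ p(x) log p(x).

For P = (1/2, 1/2):
H = -1/2 × log_2(1/2) -1/2 × log_2(1/2)
H = 1.0000 bits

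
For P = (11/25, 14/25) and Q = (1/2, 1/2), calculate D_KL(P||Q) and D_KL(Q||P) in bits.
D_KL(P||Q) = 0.0104, D_KL(Q||P) = 0.0105

KL divergence is not symmetric: D_KL(P||Q) ≠ D_KL(Q||P) in general.

D_KL(P||Q) = 0.0104 bits
D_KL(Q||P) = 0.0105 bits

No, they are not equal!

This asymmetry is why KL divergence is not a true distance metric.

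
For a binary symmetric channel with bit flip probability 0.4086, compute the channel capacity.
0.0242 bits

For a binary symmetric channel (BSC) with error probability p:
Capacity C = 1 - H(p) bits per symbol

where H(p) = -p log₂(p) - (1-p) log₂(1-p) is the binary entropy function.

H(0.4086) = 0.9758 bits
C = 1 - 0.9758 = 0.0242 bits per symbol

This means we can reliably transmit up to 0.0242 bits of information per channel use.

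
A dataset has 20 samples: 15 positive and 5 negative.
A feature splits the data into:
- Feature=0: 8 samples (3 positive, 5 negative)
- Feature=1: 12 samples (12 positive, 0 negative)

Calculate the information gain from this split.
0.4295 bits

Information Gain = H(Y) - H(Y|Feature)

Before split:
P(positive) = 15/20 = 0.7500
H(Y) = 0.8113 bits

After split:
Feature=0: H = 0.9544 bits (weight = 8/20)
Feature=1: H = 0.0000 bits (weight = 12/20)
H(Y|Feature) = (8/20)×0.9544 + (12/20)×0.0000 = 0.3818 bits

Information Gain = 0.8113 - 0.3818 = 0.4295 bits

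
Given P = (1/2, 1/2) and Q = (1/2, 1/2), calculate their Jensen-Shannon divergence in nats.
0.0000 nats

Jensen-Shannon divergence is:
JSD(P||Q) = 0.5 × D_KL(P||M) + 0.5 × D_KL(Q||M)
where M = 0.5 × (P + Q) is the mixture distribution.

M = 0.5 × (1/2, 1/2) + 0.5 × (1/2, 1/2) = (1/2, 1/2)

D_KL(P||M) = 0.0000 nats
D_KL(Q||M) = 0.0000 nats

JSD(P||Q) = 0.5 × 0.0000 + 0.5 × 0.0000 = 0.0000 nats

Unlike KL divergence, JSD is symmetric and bounded: 0 ≤ JSD ≤ log(2).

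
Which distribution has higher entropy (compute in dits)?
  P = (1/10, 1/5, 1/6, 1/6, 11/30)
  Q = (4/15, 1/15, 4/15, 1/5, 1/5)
Q

Computing entropies in dits:
H(P) = 0.6589
H(Q) = 0.6641

Distribution Q has higher entropy.

Intuition: The distribution closer to uniform (more spread out) has higher entropy.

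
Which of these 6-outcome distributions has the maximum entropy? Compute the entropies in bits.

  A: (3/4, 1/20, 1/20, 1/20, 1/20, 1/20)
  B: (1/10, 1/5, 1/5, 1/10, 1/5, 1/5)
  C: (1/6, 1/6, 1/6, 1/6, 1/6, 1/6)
C

For a discrete distribution over n outcomes, entropy is maximized by the uniform distribution.

Computing entropies:
H(A) = 1.3918 bits
H(B) = 2.5219 bits
H(C) = 2.5850 bits

The uniform distribution (where all probabilities equal 1/6) achieves the maximum entropy of log_2(6) = 2.5850 bits.

Distribution C has the highest entropy.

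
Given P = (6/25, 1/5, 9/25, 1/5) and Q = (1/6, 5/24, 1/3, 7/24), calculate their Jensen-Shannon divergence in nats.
0.0079 nats

Jensen-Shannon divergence is:
JSD(P||Q) = 0.5 × D_KL(P||M) + 0.5 × D_KL(Q||M)
where M = 0.5 × (P + Q) is the mixture distribution.

M = 0.5 × (6/25, 1/5, 9/25, 1/5) + 0.5 × (1/6, 5/24, 1/3, 7/24) = (0.203333, 0.204167, 0.346667, 0.245833)

D_KL(P||M) = 0.0080 nats
D_KL(Q||M) = 0.0079 nats

JSD(P||Q) = 0.5 × 0.0080 + 0.5 × 0.0079 = 0.0079 nats

Unlike KL divergence, JSD is symmetric and bounded: 0 ≤ JSD ≤ log(2).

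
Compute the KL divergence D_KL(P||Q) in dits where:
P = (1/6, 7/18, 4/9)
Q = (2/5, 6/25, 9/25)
0.0588 dits

KL divergence: D_KL(P||Q) = Σ p(x) log(p(x)/q(x))

Computing term by term:
  x=0: 1/6 × log_10[(1/6)/(2/5)] = 1/6 × -0.3802 = -0.0634
  x=1: 7/18 × log_10[(7/18)/(6/25)] = 7/18 × 0.2096 = 0.0815
  x=2: 4/9 × log_10[(4/9)/(9/25)] = 4/9 × 0.0915 = 0.0407

D_KL(P||Q) = 0.0588 dits

Note: KL divergence is always non-negative and equals 0 iff P = Q.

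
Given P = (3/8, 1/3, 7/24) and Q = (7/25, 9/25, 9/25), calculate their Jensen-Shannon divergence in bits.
0.0079 bits

Jensen-Shannon divergence is:
JSD(P||Q) = 0.5 × D_KL(P||M) + 0.5 × D_KL(Q||M)
where M = 0.5 × (P + Q) is the mixture distribution.

M = 0.5 × (3/8, 1/3, 7/24) + 0.5 × (7/25, 9/25, 9/25) = (0.3275, 0.346667, 0.325833)

D_KL(P||M) = 0.0078 bits
D_KL(Q||M) = 0.0081 bits

JSD(P||Q) = 0.5 × 0.0078 + 0.5 × 0.0081 = 0.0079 bits

Unlike KL divergence, JSD is symmetric and bounded: 0 ≤ JSD ≤ log(2).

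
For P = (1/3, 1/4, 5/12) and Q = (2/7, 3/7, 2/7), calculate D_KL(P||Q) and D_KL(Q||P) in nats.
D_KL(P||Q) = 0.0738, D_KL(Q||P) = 0.0792

KL divergence is not symmetric: D_KL(P||Q) ≠ D_KL(Q||P) in general.

D_KL(P||Q) = 0.0738 nats
D_KL(Q||P) = 0.0792 nats

No, they are not equal!

This asymmetry is why KL divergence is not a true distance metric.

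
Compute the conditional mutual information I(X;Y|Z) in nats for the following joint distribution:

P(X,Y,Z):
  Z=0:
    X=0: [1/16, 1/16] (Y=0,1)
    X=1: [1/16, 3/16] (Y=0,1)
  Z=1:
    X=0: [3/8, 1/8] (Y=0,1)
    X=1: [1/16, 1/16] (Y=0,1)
0.0254 nats

Conditional mutual information: I(X;Y|Z) = H(X|Z) + H(Y|Z) - H(X,Y|Z)

H(Z) = 0.6616
H(X,Z) = 1.2130 → H(X|Z) = 0.5514
H(Y,Z) = 1.2820 → H(Y|Z) = 0.6205
H(X,Y,Z) = 1.8080 → H(X,Y|Z) = 1.1465

I(X;Y|Z) = 0.5514 + 0.6205 - 1.1465 = 0.0254 nats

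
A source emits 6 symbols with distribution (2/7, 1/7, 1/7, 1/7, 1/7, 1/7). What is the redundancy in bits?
0.0633 bits

Redundancy measures how far a source is from maximum entropy:
R = H_max - H(X)

Maximum entropy for 6 symbols: H_max = log_2(6) = 2.5850 bits
Actual entropy: H(X) = 2.5216 bits
Redundancy: R = 2.5850 - 2.5216 = 0.0633 bits

This redundancy represents potential for compression: the source could be compressed by 0.0633 bits per symbol.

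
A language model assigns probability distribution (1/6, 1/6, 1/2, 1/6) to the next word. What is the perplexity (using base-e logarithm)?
3.4641

Perplexity is e^H (or exp(H) for natural log).

First, H = -Σ p log p = 1.2425 nats
Perplexity = e^1.2425 = 3.4641

Interpretation: The model's uncertainty is equivalent to choosing uniformly among 3.5 options.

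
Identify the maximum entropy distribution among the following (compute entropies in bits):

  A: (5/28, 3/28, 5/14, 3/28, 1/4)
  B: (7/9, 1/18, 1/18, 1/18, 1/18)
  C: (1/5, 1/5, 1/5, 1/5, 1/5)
C

For a discrete distribution over n outcomes, entropy is maximized by the uniform distribution.

Computing entropies:
H(A) = 2.1648 bits
H(B) = 1.2086 bits
H(C) = 2.3219 bits

The uniform distribution (where all probabilities equal 1/5) achieves the maximum entropy of log_2(5) = 2.3219 bits.

Distribution C has the highest entropy.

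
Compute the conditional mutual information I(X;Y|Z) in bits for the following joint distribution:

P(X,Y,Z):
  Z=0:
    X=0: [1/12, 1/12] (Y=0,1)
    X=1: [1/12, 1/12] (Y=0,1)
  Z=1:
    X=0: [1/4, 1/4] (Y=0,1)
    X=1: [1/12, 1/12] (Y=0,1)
0.0000 bits

Conditional mutual information: I(X;Y|Z) = H(X|Z) + H(Y|Z) - H(X,Y|Z)

H(Z) = 0.9183
H(X,Z) = 1.7925 → H(X|Z) = 0.8742
H(Y,Z) = 1.9183 → H(Y|Z) = 1.0000
H(X,Y,Z) = 2.7925 → H(X,Y|Z) = 1.8742

I(X;Y|Z) = 0.8742 + 1.0000 - 1.8742 = 0.0000 bits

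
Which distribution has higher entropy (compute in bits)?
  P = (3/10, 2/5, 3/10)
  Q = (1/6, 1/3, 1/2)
P

Computing entropies in bits:
H(P) = 1.5710
H(Q) = 1.4591

Distribution P has higher entropy.

Intuition: The distribution closer to uniform (more spread out) has higher entropy.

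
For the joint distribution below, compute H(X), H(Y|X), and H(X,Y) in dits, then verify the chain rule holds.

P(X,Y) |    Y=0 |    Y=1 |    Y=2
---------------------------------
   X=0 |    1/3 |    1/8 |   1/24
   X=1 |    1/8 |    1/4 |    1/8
H(X,Y) = 0.7057, H(X) = 0.3010, H(Y|X) = 0.4047 (all in dits)

Chain rule: H(X,Y) = H(X) + H(Y|X)

Left side — joint entropy directly:
H(X,Y) = -Σ p(x,y) log p(x,y) = 0.7057 dits

Right side — compute H(Y|X) from the conditional distributions:
P(X) = (1/2, 1/2), so H(X) = 0.3010 dits
H(Y|X) = Σ_x P(X=x) · H(Y|X=x):
  P(Y|X=0) = (2/3, 1/4, 1/12), H(Y|X=0) = 0.3578, weight P(X=0) = 1/2
  P(Y|X=1) = (1/4, 1/2, 1/4), H(Y|X=1) = 0.4515, weight P(X=1) = 1/2
H(Y|X) = 0.4047 dits

H(X) + H(Y|X) = 0.3010 + 0.4047 = 0.7057 dits

Both sides equal 0.7057 dits. ✓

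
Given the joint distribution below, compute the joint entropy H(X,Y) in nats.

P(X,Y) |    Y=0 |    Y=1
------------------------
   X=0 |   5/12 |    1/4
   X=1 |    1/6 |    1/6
1.3086 nats

Joint entropy is H(X,Y) = -Σ_{x,y} p(x,y) log p(x,y).

Summing over all non-zero entries:
H(X,Y) = -[5/12·log_e(5/12) + 1/4·log_e(1/4) + 1/6·log_e(1/6) + 1/6·log_e(1/6)]
H(X,Y) = 1.3086 nats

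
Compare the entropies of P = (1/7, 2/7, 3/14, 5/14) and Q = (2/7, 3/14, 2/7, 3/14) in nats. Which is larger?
Q

Computing entropies in nats:
H(P) = 1.3337
H(Q) = 1.3761

Distribution Q has higher entropy.

Intuition: The distribution closer to uniform (more spread out) has higher entropy.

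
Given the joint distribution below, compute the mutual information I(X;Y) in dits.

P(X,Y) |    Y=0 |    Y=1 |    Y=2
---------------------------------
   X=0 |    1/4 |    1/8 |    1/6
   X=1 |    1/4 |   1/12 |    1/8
0.0016 dits

Mutual information: I(X;Y) = H(X) + H(Y) - H(X,Y)

Marginals:
P(X) = (13/24, 11/24), H(X) = 0.2995 dits
P(Y) = (1/2, 5/24, 7/24), H(Y) = 0.4485 dits

Joint entropy: H(X,Y) = 0.7464 dits

I(X;Y) = 0.2995 + 0.4485 - 0.7464 = 0.0016 dits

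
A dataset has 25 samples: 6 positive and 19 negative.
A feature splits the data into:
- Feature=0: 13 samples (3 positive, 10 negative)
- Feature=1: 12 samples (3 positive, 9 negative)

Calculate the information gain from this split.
0.0004 bits

Information Gain = H(Y) - H(Y|Feature)

Before split:
P(positive) = 6/25 = 0.2400
H(Y) = 0.7950 bits

After split:
Feature=0: H = 0.7793 bits (weight = 13/25)
Feature=1: H = 0.8113 bits (weight = 12/25)
H(Y|Feature) = (13/25)×0.7793 + (12/25)×0.8113 = 0.7947 bits

Information Gain = 0.7950 - 0.7947 = 0.0004 bits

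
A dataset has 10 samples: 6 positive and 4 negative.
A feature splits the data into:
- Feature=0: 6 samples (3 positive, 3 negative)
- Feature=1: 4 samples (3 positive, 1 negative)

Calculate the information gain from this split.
0.0464 bits

Information Gain = H(Y) - H(Y|Feature)

Before split:
P(positive) = 6/10 = 0.6000
H(Y) = 0.9710 bits

After split:
Feature=0: H = 1.0000 bits (weight = 6/10)
Feature=1: H = 0.8113 bits (weight = 4/10)
H(Y|Feature) = (6/10)×1.0000 + (4/10)×0.8113 = 0.9245 bits

Information Gain = 0.9710 - 0.9245 = 0.0464 bits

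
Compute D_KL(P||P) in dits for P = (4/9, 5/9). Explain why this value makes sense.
0.0000 dits

KL divergence satisfies the Gibbs inequality: D_KL(P||Q) ≥ 0 for all distributions P, Q.

D_KL(P||Q) = Σ p(x) log(p(x)/q(x))
Each term is p(x) × log_10(p(x)/p(x)) = p(x) × log_10(1) = 0, so the sum is 0.
D_KL(P||Q) = 0.0000 dits

When P = Q, the KL divergence is exactly 0, as there is no 'divergence' between identical distributions.

This non-negativity is a fundamental property: relative entropy cannot be negative because it measures how different Q is from P.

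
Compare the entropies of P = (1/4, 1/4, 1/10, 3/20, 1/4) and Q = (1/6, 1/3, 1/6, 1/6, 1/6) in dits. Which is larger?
Q

Computing entropies in dits:
H(P) = 0.6751
H(Q) = 0.6778

Distribution Q has higher entropy.

Intuition: The distribution closer to uniform (more spread out) has higher entropy.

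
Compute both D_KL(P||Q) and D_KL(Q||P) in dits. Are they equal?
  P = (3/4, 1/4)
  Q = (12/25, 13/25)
D_KL(P||Q) = 0.0658, D_KL(Q||P) = 0.0724

KL divergence is not symmetric: D_KL(P||Q) ≠ D_KL(Q||P) in general.

D_KL(P||Q) = 0.0658 dits
D_KL(Q||P) = 0.0724 dits

No, they are not equal!

This asymmetry is why KL divergence is not a true distance metric.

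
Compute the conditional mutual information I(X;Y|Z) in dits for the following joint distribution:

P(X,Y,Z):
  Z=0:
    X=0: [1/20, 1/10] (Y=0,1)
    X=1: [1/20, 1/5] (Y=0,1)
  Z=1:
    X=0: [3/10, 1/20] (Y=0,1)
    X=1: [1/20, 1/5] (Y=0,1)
0.0622 dits

Conditional mutual information: I(X;Y|Z) = H(X|Z) + H(Y|Z) - H(X,Y|Z)

H(Z) = 0.2923
H(X,Z) = 0.5842 → H(X|Z) = 0.2919
H(Y,Z) = 0.5670 → H(Y|Z) = 0.2747
H(X,Y,Z) = 0.7967 → H(X,Y|Z) = 0.5044

I(X;Y|Z) = 0.2919 + 0.2747 - 0.5044 = 0.0622 dits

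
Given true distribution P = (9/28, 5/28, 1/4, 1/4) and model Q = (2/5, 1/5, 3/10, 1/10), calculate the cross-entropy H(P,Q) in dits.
0.6334 dits

Cross-entropy: H(P,Q) = -Σ p(x) log q(x)

Alternatively: H(P,Q) = H(P) + D_KL(P||Q)
H(P) = 0.5931 dits
D_KL(P||Q) = 0.0404 dits

H(P,Q) = 0.5931 + 0.0404 = 0.6334 dits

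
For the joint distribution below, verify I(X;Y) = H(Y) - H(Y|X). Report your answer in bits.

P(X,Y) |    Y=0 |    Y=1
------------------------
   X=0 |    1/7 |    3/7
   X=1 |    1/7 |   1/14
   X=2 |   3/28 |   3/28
I(X;Y) = 0.0920 bits

Mutual information has multiple equivalent forms:
- I(X;Y) = H(X) - H(X|Y)
- I(X;Y) = H(Y) - H(Y|X)
- I(X;Y) = H(X) + H(Y) - H(X,Y)

Computing all quantities:
H(X) = 1.4138, H(Y) = 0.9666, H(X,Y) = 2.2885
H(X|Y) = 1.3218, H(Y|X) = 0.8747

Verification:
H(X) - H(X|Y) = 1.4138 - 1.3218 = 0.0920
H(Y) - H(Y|X) = 0.9666 - 0.8747 = 0.0920
H(X) + H(Y) - H(X,Y) = 1.4138 + 0.9666 - 2.2885 = 0.0920

All forms give I(X;Y) = 0.0920 bits. ✓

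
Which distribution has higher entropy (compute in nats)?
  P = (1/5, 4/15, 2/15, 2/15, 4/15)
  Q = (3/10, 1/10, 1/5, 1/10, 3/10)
P

Computing entropies in nats:
H(P) = 1.5641
H(Q) = 1.5048

Distribution P has higher entropy.

Intuition: The distribution closer to uniform (more spread out) has higher entropy.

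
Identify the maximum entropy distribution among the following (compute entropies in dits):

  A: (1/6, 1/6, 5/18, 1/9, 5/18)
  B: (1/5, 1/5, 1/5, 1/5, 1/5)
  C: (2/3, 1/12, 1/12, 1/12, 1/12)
B

For a discrete distribution over n outcomes, entropy is maximized by the uniform distribution.

Computing entropies:
H(A) = 0.6745 dits
H(B) = 0.6990 dits
H(C) = 0.4771 dits

The uniform distribution (where all probabilities equal 1/5) achieves the maximum entropy of log_10(5) = 0.6990 dits.

Distribution B has the highest entropy.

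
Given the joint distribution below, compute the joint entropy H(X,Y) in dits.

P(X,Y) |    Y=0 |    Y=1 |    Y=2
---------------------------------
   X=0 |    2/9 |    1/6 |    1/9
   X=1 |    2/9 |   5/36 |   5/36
0.7642 dits

Joint entropy is H(X,Y) = -Σ_{x,y} p(x,y) log p(x,y).

Summing over all non-zero entries:
H(X,Y) = -[2/9·log_10(2/9) + 1/6·log_10(1/6) + 1/9·log_10(1/9) + 2/9·log_10(2/9) + 5/36·log_10(5/36) + 5/36·log_10(5/36)]
H(X,Y) = 0.7642 dits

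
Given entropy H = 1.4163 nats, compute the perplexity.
4.1218

Perplexity is e^H (or exp(H) for natural log).

H = 1.4163 nats
Perplexity = e^1.4163 = 4.1218

Interpretation: The model's uncertainty is equivalent to choosing uniformly among 4.1 options.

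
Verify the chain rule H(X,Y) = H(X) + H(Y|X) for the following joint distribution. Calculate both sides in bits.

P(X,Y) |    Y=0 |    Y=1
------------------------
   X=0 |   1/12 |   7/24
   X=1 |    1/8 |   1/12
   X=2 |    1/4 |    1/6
H(X,Y) = 2.4218, H(X) = 1.5284, H(Y|X) = 0.8934 (all in bits)

Chain rule: H(X,Y) = H(X) + H(Y|X)

Left side — joint entropy directly:
H(X,Y) = -Σ p(x,y) log p(x,y) = 2.4218 bits

Right side — compute H(Y|X) from the conditional distributions:
P(X) = (3/8, 5/24, 5/12), so H(X) = 1.5284 bits
H(Y|X) = Σ_x P(X=x) · H(Y|X=x):
  P(Y|X=0) = (2/9, 7/9), H(Y|X=0) = 0.7642, weight P(X=0) = 3/8
  P(Y|X=1) = (3/5, 2/5), H(Y|X=1) = 0.9710, weight P(X=1) = 5/24
  P(Y|X=2) = (3/5, 2/5), H(Y|X=2) = 0.9710, weight P(X=2) = 5/12
H(Y|X) = 0.8934 bits

H(X) + H(Y|X) = 1.5284 + 0.8934 = 2.4218 bits

Both sides equal 2.4218 bits. ✓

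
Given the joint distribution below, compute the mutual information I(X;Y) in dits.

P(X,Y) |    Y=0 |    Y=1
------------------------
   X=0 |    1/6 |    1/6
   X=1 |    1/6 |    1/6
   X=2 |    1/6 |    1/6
0.0000 dits

Mutual information: I(X;Y) = H(X) + H(Y) - H(X,Y)

Marginals:
P(X) = (1/3, 1/3, 1/3), H(X) = 0.4771 dits
P(Y) = (1/2, 1/2), H(Y) = 0.3010 dits

Joint entropy: H(X,Y) = 0.7782 dits

I(X;Y) = 0.4771 + 0.3010 - 0.7782 = 0.0000 dits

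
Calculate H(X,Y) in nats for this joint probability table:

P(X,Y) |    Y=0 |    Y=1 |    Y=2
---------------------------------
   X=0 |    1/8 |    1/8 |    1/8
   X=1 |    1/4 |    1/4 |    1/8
1.7329 nats

Joint entropy is H(X,Y) = -Σ_{x,y} p(x,y) log p(x,y).

Summing over all non-zero entries:
H(X,Y) = -[1/8·log_e(1/8) + 1/8·log_e(1/8) + 1/8·log_e(1/8) + 1/4·log_e(1/4) + 1/4·log_e(1/4) + 1/8·log_e(1/8)]
H(X,Y) = 1.7329 nats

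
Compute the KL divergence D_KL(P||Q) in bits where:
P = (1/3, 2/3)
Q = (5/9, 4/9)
0.1443 bits

KL divergence: D_KL(P||Q) = Σ p(x) log(p(x)/q(x))

Computing term by term:
  x=0: 1/3 × log_2[(1/3)/(5/9)] = 1/3 × -0.7370 = -0.2457
  x=1: 2/3 × log_2[(2/3)/(4/9)] = 2/3 × 0.5850 = 0.3900

D_KL(P||Q) = 0.1443 bits

Note: KL divergence is always non-negative and equals 0 iff P = Q.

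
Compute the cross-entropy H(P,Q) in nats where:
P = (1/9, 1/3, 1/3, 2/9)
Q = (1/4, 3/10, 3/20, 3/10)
1.4553 nats

Cross-entropy: H(P,Q) = -Σ p(x) log q(x)

Alternatively: H(P,Q) = H(P) + D_KL(P||Q)
H(P) = 1.3108 nats
D_KL(P||Q) = 0.1445 nats

H(P,Q) = 1.3108 + 0.1445 = 1.4553 nats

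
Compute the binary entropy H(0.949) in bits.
0.2906 bits

The binary entropy function is:
H(p) = -p log(p) - (1-p) log(1-p)

H(0.949) = -0.949 × log_2(0.949) - 0.051 × log_2(0.051)
H(0.949) = 0.2906 bits

Note: Binary entropy is maximized at p=0.5 (H=1 bit) and minimized at p=0 or p=1 (H=0).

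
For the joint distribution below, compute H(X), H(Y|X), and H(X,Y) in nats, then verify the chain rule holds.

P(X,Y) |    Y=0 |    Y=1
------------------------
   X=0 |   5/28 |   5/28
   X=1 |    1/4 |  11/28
H(X,Y) = 1.3289, H(X) = 0.6518, H(Y|X) = 0.6771 (all in nats)

Chain rule: H(X,Y) = H(X) + H(Y|X)

Left side — joint entropy directly:
H(X,Y) = -Σ p(x,y) log p(x,y) = 1.3289 nats

Right side — compute H(Y|X) from the conditional distributions:
P(X) = (5/14, 9/14), so H(X) = 0.6518 nats
H(Y|X) = Σ_x P(X=x) · H(Y|X=x):
  P(Y|X=0) = (1/2, 1/2), H(Y|X=0) = 0.6931, weight P(X=0) = 5/14
  P(Y|X=1) = (7/18, 11/18), H(Y|X=1) = 0.6682, weight P(X=1) = 9/14
H(Y|X) = 0.6771 nats

H(X) + H(Y|X) = 0.6518 + 0.6771 = 1.3289 nats

Both sides equal 1.3289 nats. ✓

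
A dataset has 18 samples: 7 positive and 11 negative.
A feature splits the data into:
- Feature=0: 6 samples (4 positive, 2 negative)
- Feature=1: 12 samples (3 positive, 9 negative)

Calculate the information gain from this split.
0.1171 bits

Information Gain = H(Y) - H(Y|Feature)

Before split:
P(positive) = 7/18 = 0.3889
H(Y) = 0.9641 bits

After split:
Feature=0: H = 0.9183 bits (weight = 6/18)
Feature=1: H = 0.8113 bits (weight = 12/18)
H(Y|Feature) = (6/18)×0.9183 + (12/18)×0.8113 = 0.8470 bits

Information Gain = 0.9641 - 0.8470 = 0.1171 bits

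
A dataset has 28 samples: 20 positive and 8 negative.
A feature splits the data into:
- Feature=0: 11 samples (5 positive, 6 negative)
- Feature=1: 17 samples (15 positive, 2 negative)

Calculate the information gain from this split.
0.1553 bits

Information Gain = H(Y) - H(Y|Feature)

Before split:
P(positive) = 20/28 = 0.7143
H(Y) = 0.8631 bits

After split:
Feature=0: H = 0.9940 bits (weight = 11/28)
Feature=1: H = 0.5226 bits (weight = 17/28)
H(Y|Feature) = (11/28)×0.9940 + (17/28)×0.5226 = 0.7078 bits

Information Gain = 0.8631 - 0.7078 = 0.1553 bits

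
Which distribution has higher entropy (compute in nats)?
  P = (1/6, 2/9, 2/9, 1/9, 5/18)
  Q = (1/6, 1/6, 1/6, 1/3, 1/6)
P

Computing entropies in nats:
H(P) = 1.5671
H(Q) = 1.5607

Distribution P has higher entropy.

Intuition: The distribution closer to uniform (more spread out) has higher entropy.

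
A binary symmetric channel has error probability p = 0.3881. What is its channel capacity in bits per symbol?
0.0364 bits

For a binary symmetric channel (BSC) with error probability p:
Capacity C = 1 - H(p) bits per symbol

where H(p) = -p log₂(p) - (1-p) log₂(1-p) is the binary entropy function.

H(0.3881) = 0.9636 bits
C = 1 - 0.9636 = 0.0364 bits per symbol

This means we can reliably transmit up to 0.0364 bits of information per channel use.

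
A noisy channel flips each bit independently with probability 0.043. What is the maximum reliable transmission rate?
0.7441 bits

For a binary symmetric channel (BSC) with error probability p:
Capacity C = 1 - H(p) bits per symbol

where H(p) = -p log₂(p) - (1-p) log₂(1-p) is the binary entropy function.

H(0.043) = 0.2559 bits
C = 1 - 0.2559 = 0.7441 bits per symbol

This means we can reliably transmit up to 0.7441 bits of information per channel use.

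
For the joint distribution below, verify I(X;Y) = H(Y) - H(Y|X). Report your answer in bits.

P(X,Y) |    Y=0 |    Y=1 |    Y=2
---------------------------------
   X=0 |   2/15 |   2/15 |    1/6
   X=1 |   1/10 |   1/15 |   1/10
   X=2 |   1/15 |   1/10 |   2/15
I(X;Y) = 0.0123 bits

Mutual information has multiple equivalent forms:
- I(X;Y) = H(X) - H(X|Y)
- I(X;Y) = H(Y) - H(Y|X)
- I(X;Y) = H(X) + H(Y) - H(X,Y)

Computing all quantities:
H(X) = 1.5524, H(Y) = 1.5710, H(X,Y) = 3.1111
H(X|Y) = 1.5401, H(Y|X) = 1.5587

Verification:
H(X) - H(X|Y) = 1.5524 - 1.5401 = 0.0123
H(Y) - H(Y|X) = 1.5710 - 1.5587 = 0.0123
H(X) + H(Y) - H(X,Y) = 1.5524 + 1.5710 - 3.1111 = 0.0123

All forms give I(X;Y) = 0.0123 bits. ✓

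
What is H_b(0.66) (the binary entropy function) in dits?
0.2784 dits

The binary entropy function is:
H(p) = -p log(p) - (1-p) log(1-p)

H(0.66) = -0.66 × log_10(0.66) - 0.34 × log_10(0.34)
H(0.66) = 0.2784 dits

Note: Binary entropy is maximized at p=0.5 (H=1 bit) and minimized at p=0 or p=1 (H=0).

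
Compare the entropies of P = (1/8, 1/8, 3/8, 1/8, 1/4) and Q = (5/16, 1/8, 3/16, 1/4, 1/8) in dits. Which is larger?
Q

Computing entropies in dits:
H(P) = 0.6489
H(Q) = 0.6705

Distribution Q has higher entropy.

Intuition: The distribution closer to uniform (more spread out) has higher entropy.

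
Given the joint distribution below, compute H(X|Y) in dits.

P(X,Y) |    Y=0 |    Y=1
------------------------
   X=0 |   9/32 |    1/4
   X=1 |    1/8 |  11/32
0.2844 dits

Using the chain rule: H(X|Y) = H(X,Y) - H(Y)

First, compute H(X,Y) = 0.5778 dits

Marginal P(Y) = (13/32, 19/32)
H(Y) = 0.2934 dits

H(X|Y) = H(X,Y) - H(Y) = 0.5778 - 0.2934 = 0.2844 dits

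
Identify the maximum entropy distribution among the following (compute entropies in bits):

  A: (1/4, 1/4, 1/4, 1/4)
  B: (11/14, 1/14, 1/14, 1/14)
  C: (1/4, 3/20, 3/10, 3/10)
A

For a discrete distribution over n outcomes, entropy is maximized by the uniform distribution.

Computing entropies:
H(A) = 2.0000 bits
H(B) = 1.0892 bits
H(C) = 1.9527 bits

The uniform distribution (where all probabilities equal 1/4) achieves the maximum entropy of log_2(4) = 2.0000 bits.

Distribution A has the highest entropy.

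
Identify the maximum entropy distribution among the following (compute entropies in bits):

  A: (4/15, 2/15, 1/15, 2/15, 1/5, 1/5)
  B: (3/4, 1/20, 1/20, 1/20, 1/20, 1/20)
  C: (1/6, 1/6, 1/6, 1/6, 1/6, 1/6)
C

For a discrete distribution over n outcomes, entropy is maximized by the uniform distribution.

Computing entropies:
H(A) = 2.4729 bits
H(B) = 1.3918 bits
H(C) = 2.5850 bits

The uniform distribution (where all probabilities equal 1/6) achieves the maximum entropy of log_2(6) = 2.5850 bits.

Distribution C has the highest entropy.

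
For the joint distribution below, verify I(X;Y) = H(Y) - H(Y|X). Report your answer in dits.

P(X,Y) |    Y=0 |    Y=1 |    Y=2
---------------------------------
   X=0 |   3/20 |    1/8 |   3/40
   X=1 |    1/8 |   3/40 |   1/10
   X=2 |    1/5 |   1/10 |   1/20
I(X;Y) = 0.0093 dits

Mutual information has multiple equivalent forms:
- I(X;Y) = H(X) - H(X|Y)
- I(X;Y) = H(Y) - H(Y|X)
- I(X;Y) = H(X) + H(Y) - H(X,Y)

Computing all quantities:
H(X) = 0.4760, H(Y) = 0.4562, H(X,Y) = 0.9229
H(X|Y) = 0.4668, H(Y|X) = 0.4469

Verification:
H(X) - H(X|Y) = 0.4760 - 0.4668 = 0.0093
H(Y) - H(Y|X) = 0.4562 - 0.4469 = 0.0093
H(X) + H(Y) - H(X,Y) = 0.4760 + 0.4562 - 0.9229 = 0.0093

All forms give I(X;Y) = 0.0093 dits. ✓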